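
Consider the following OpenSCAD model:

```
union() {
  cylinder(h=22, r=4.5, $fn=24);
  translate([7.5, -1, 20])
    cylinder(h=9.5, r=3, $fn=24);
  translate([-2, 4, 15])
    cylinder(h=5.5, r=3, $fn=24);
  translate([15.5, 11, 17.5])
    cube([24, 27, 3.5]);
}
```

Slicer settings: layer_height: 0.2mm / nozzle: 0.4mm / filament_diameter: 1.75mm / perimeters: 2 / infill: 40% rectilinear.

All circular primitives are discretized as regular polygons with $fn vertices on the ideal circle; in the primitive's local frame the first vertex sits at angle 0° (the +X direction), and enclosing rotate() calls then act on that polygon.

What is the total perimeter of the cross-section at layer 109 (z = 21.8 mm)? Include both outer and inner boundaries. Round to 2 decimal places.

46.99 mm

At z = 21.8 mm: the r=4.5 cylinder gives a regular 24-gon of circumradius 4.5 (constant along its height) (perimeter = 2·24·4.500·sin(180°/24) = 28.19 mm); the r=3 cylinder at (7.5, -1) contributes a regular 24-gon of circumradius 3 (perimeter = 2·24·3.000·sin(180°/24) = 18.80 mm); the cylinder at (-2, 4) does not reach this height (z outside [15, 20.5]); the cube at (15.5, 11) is absent (z outside [17.5, 21]); Merging all regions: the 2 present regions are separate (no shared area or edge), so areas and boundary lengths simply add and each stays a separate island — boundary = 46.99 mm. Overall, the cross-section has 2 separate islands. Total boundary length (outer) = 46.99 mm.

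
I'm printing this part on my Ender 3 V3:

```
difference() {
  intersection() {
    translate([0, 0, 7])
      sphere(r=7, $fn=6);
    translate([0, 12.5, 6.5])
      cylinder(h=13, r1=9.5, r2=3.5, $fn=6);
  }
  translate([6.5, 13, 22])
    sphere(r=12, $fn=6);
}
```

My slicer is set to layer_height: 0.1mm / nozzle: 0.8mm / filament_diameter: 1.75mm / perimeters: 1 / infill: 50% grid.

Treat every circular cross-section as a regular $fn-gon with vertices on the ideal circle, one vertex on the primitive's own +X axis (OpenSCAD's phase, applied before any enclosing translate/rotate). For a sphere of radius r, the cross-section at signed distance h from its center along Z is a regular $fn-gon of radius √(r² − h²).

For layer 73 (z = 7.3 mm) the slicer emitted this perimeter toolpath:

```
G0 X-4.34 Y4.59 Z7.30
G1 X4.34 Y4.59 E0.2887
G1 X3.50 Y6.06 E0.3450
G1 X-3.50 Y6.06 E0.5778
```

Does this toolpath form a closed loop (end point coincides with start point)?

no

Start point (G0): (-4.34, 4.59). End point (last G1): the path does not return to the start — open.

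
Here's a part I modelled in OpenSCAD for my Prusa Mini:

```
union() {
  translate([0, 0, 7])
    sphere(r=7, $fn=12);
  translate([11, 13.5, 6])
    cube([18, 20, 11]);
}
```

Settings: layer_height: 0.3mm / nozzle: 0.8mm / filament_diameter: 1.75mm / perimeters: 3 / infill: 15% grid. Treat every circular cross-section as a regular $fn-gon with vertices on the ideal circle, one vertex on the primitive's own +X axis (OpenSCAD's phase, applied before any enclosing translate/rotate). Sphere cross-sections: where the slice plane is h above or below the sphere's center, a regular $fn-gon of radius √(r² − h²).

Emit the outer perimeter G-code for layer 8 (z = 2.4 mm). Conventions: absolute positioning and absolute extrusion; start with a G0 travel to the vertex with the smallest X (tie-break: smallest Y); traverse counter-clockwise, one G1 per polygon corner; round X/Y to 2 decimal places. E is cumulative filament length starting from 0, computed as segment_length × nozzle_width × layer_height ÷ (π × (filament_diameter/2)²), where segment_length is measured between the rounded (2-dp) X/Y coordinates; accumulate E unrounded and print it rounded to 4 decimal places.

G0 X-5.28 Y0.00 Z2.40
G1 X-4.57 Y-2.64 E0.2728
G1 X-2.64 Y-4.57 E0.5451
G1 X0.00 Y-5.28 E0.8179
G1 X2.64 Y-4.57 E1.0907
G1 X4.57 Y-2.64 E1.3630
G1 X5.28 Y0.00 E1.6358
G1 X4.57 Y2.64 E1.9086
G1 X2.64 Y4.57 E2.1809
G1 X0.00 Y5.28 E2.4537
G1 X-2.64 Y4.57 E2.7265
G1 X-4.57 Y2.64 E2.9988
G1 X-5.28 Y0.00 E3.2716

At z = 2.4 mm: the sphere: section is a regular 12-gon, circumradius = √(r²−h²) = √(7²−4.6²) = 5.276; the cube at (11, 13.5) is absent (z outside [6, 17]); Taking the union: only the r=7 sphere is present, so the union is just that shape — 1 connected region. The outline is a single polygon with 12 vertices. Extrusion per mm of travel: 0.8 × 0.3 / (π × 0.875²) = 0.099780. Accumulating E over each segment gives final E = 3.2716.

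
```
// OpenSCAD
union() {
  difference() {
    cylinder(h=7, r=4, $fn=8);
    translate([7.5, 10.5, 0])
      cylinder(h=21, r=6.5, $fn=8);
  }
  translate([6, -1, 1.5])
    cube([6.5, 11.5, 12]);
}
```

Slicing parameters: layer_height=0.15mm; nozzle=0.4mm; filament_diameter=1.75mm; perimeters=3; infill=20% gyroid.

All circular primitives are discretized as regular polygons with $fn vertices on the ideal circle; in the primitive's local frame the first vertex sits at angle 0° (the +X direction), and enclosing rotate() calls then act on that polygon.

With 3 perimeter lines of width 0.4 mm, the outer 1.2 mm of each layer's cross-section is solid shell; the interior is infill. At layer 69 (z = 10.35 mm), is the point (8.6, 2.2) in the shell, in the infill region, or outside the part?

At z = 10.35 mm: the cylinder is absent (z outside [0, 7]); the cylinder at (7.5, 10.5): section is a regular 8-gon, circumradius r=6.5; Taking the first minus the rest: the first operand is absent here, so nothing remains; the cube at (6, -1) (footprint 6.5×11.5) is included at this height; Combining (union): only the 6.5×11.5 cube at (6, -1) is present, so the union is just that shape — 1 connected region. Overall, the cross-section is a single solid region. The nearest boundary edge runs (6.00, 10.50)→(6.00, -1.00); distance from the point to it = 2.60 mm. The point is inside the cross-section and 2.60 mm from the nearest boundary — more than the 1.2 mm shell width (3 × 0.4), so it's in the infill interior.

infill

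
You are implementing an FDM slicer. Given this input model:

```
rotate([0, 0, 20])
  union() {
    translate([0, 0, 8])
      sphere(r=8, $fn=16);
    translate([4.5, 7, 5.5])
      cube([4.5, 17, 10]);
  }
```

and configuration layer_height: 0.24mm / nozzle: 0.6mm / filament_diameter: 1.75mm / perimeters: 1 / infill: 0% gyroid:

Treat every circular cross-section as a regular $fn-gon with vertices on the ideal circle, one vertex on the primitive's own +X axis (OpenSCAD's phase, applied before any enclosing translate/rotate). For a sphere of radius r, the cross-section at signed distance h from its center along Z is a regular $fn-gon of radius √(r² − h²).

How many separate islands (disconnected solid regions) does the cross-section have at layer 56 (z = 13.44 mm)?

2

At z = 13.44 mm: the sphere: section is a regular 16-gon, circumradius = √(r²−h²) = √(8²−5.44²) = 5.866; the cube at (4.5, 7) (footprint 4.5×17) is included at this height; Taking the union: the 2 present regions are separate (no shared area or edge), so areas and boundary lengths simply add and each stays a separate island — 2 connected regions; (whole slice rotated 20° about Z — lengths, areas and connectivity unchanged). Overall, the cross-section has 2 separate islands. Island count = 2.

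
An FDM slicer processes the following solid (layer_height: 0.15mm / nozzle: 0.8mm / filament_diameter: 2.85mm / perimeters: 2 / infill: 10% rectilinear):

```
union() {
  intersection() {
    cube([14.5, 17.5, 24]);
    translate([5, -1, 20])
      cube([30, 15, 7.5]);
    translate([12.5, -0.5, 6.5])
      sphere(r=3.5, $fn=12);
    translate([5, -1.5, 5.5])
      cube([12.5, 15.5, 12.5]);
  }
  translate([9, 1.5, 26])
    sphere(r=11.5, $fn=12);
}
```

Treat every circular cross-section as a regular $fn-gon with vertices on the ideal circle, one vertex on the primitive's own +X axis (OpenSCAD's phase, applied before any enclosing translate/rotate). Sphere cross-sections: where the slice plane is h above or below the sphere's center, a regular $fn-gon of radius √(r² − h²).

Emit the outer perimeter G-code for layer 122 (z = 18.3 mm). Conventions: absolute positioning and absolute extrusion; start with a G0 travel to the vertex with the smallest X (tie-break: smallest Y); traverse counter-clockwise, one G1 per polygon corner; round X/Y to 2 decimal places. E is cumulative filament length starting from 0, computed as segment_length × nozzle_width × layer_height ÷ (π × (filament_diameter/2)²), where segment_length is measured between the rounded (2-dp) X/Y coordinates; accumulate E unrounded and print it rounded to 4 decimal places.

At z = 18.3 mm: the cube is present — its section is the full 14.5×17.5 rectangle; the cube at (5, -1) does not reach this height (z outside [20, 27.5]); the sphere at (12.5, -0.5) is not intersected at this z (|z−center|=11.800 > r=3.5); the cube at (5, -1.5) is not intersected at this z (z outside [5.5, 18]); After intersecting: at least one operand is absent at this height, so nothing remains; the r=11.5 sphere at (9, 1.5) slices to a regular 12-gon of circumradius 8.542 (√(r²−h²) with h=7.7 from center); Combining (union): only the r=11.5 sphere at (9, 1.5) is present, so the union is just that shape — 1 connected region. The outline is a single polygon with 12 vertices. Extrusion per mm of travel: 0.8 × 0.15 / (π × 1.425²) = 0.018811. Accumulating E over each segment gives final E = 0.9981.

G0 X0.46 Y1.50 Z18.30
G1 X1.60 Y-2.77 E0.0831
G1 X4.73 Y-5.90 E0.1664
G1 X9.00 Y-7.04 E0.2495
G1 X13.27 Y-5.90 E0.3327
G1 X16.40 Y-2.77 E0.4159
G1 X17.54 Y1.50 E0.4991
G1 X16.40 Y5.77 E0.5822
G1 X13.27 Y8.90 E0.6655
G1 X9.00 Y10.04 E0.7486
G1 X4.73 Y8.90 E0.8317
G1 X1.60 Y5.77 E0.9150
G1 X0.46 Y1.50 E0.9981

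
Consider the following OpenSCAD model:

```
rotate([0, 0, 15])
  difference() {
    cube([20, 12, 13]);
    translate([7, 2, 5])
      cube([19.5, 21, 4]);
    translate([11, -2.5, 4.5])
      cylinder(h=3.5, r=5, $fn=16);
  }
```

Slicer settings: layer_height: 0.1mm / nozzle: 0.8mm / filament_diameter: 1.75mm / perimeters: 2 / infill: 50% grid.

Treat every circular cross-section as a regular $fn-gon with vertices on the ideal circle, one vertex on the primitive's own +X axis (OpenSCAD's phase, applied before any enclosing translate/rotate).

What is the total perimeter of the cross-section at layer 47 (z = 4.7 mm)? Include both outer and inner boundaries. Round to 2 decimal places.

At z = 4.7 mm: the cube (footprint 20×12) is included at this height (perimeter 64.00 mm); the cube at (7, 2) is not intersected at this z (z outside [5, 9]); the r=5 cylinder at (11, -2.5) gives a regular 16-gon of circumradius 5 (constant along its height) (perimeter = 2·16·5.000·sin(180°/16) = 31.21 mm); Taking the first minus the rest: starting from the 20×12 cube, the r=5 cylinder at (11, -2.5) partially overlaps it — only the 14.67 mm² overlap (of its 76.54 mm²) is removed, clipping the outline — boundary = 65.84 mm; (rotated 15° about Z; rotation is an isometry so areas/perimeters/island counts are preserved). Overall, the cross-section is a single solid region. Total boundary length (outer) = 65.84 mm.

65.84 mm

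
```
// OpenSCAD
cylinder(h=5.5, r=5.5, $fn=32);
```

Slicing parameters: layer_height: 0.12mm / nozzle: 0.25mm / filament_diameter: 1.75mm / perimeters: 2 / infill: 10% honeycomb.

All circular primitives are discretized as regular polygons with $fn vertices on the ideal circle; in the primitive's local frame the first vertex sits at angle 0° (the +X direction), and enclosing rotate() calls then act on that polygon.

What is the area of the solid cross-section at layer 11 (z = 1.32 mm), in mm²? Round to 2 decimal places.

At z = 1.32 mm: the r=5.5 cylinder gives a regular 32-gon of circumradius 5.5 (constant along its height) (area = (32/2)·5.500²·sin(360°/32) = 94.42 mm²). Overall, the cross-section is a single solid region. Net area = 94.42 mm².

94.42 mm²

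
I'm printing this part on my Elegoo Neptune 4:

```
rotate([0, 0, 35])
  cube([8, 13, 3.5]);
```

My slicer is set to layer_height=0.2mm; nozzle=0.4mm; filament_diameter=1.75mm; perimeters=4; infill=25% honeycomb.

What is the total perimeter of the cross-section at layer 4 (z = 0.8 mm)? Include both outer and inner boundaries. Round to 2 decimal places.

42.00 mm

At z = 0.8 mm: the 8×13 cube contributes its full rectangle (perimeter 42.00 mm); (rotated 35° about Z; rotation is an isometry so areas/perimeters/island counts are preserved). Overall, the cross-section is a single solid region. Total boundary length (outer) = 42.00 mm.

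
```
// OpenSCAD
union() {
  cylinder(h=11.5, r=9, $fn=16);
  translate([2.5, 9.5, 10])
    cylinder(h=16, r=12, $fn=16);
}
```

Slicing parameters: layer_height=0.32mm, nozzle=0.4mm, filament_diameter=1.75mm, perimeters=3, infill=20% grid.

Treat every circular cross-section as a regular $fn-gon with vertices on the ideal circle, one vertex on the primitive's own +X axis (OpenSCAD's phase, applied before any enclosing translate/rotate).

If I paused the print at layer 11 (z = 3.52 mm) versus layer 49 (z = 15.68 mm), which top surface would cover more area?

Layer 11 (z = 3.52): the cylinder: section is a regular 16-gon, circumradius r=9 (area = (16/2)·9.000²·sin(360°/16) = 247.98 mm²); the cylinder at (2.5, 9.5) does not reach this height (z outside [10, 26]); Merging all regions: only the r=9 cylinder is present, so the union is just that shape — area = 247.98 mm². So its area = 247.98 mm². Layer 49 (z = 15.68): the cylinder does not reach this height (z outside [0, 11.5]); the cylinder at (2.5, 9.5): section is a regular 16-gon, circumradius r=12 (area = (16/2)·12.000²·sin(360°/16) = 440.85 mm²); Merging all regions: only the r=12 cylinder at (2.5, 9.5) is present, so the union is just that shape — area = 440.85 mm². So its area = 440.85 mm². Layer 49 is larger (440.85 vs 247.98 mm²).

layer 49 (z = 15.68 mm)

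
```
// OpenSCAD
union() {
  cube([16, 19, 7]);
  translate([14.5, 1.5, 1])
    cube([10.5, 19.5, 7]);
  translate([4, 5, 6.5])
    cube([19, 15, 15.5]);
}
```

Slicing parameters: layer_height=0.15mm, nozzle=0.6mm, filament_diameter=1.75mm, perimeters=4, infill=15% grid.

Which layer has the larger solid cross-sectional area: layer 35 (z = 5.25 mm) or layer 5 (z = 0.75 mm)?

layer 35 (z = 5.25 mm)

Layer 35 (z = 5.25): the cube is present — its section is the full 16×19 rectangle (area 304.00 mm²); the cube at (14.5, 1.5) is present — its section is the full 10.5×19.5 rectangle (area 204.75 mm²); the cube at (4, 5) is absent (z outside [6.5, 22]); Taking the union: the regions partially overlap — summed areas 508.75 mm² minus the doubly-counted overlap 26.25 mm² gives 482.50 mm² — area = 482.50 mm². So its area = 482.50 mm². Layer 5 (z = 0.75): the 16×19 cube contributes its full rectangle (area 304.00 mm²); the cube at (14.5, 1.5) does not reach this height (z outside [1, 8]); the cube at (4, 5) is not intersected at this z (z outside [6.5, 22]); Taking the union: only the 16×19 cube is present, so the union is just that shape — area = 304.00 mm². So its area = 304.00 mm². Layer 35 is larger (482.50 vs 304.00 mm²).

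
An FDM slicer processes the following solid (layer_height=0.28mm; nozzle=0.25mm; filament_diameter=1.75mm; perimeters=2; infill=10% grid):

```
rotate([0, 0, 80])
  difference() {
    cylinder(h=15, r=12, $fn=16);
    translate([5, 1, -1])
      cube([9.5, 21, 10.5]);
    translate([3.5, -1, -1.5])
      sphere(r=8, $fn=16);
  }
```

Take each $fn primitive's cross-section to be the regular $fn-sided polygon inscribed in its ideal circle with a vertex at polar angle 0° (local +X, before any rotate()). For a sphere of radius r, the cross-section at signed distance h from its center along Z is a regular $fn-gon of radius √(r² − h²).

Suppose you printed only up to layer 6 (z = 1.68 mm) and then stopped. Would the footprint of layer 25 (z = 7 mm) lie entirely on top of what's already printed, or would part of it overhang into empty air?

part overhangs

Compare the two slices. At z = 1.68: the cylinder: section is a regular 16-gon, circumradius r=12 (area = (16/2)·12.000²·sin(360°/16) = 440.85 mm²); the cube at (5, 1) is present — its section is the full 9.5×21 rectangle (area 199.50 mm²); the r=8 sphere at (3.5, -1) slices to a regular 16-gon of circumradius 7.341 (√(r²−h²) with h=3.18 from center) (area = (16/2)·7.341²·sin(360°/16) = 164.98 mm²); Taking the first minus the rest: starting from the r=12 cylinder (440.85 mm²), the 9.5×21 cube at (5, 1) partially overlaps it — only the 45.84 mm² overlap (of its 199.50 mm²) is removed, clipping the outline; the r=8 sphere at (3.5, -1) partially overlaps it — only the 145.80 mm² overlap (of its 164.98 mm²) is removed, clipping the outline — area = 249.21 mm²; (rotated 80° about Z; rotation is an isometry so areas/perimeters/island counts are preserved). At z = 7: the r=12 cylinder contributes a regular 16-gon of circumradius 12 (area = (16/2)·12.000²·sin(360°/16) = 440.85 mm²); the cube at (5, 1) (footprint 9.5×21) is included at this height (area 199.50 mm²); the sphere at (3.5, -1) does not reach this height (|z−center|=8.500 > r=8); Taking the first minus the rest: starting from the r=12 cylinder (440.85 mm²), the 9.5×21 cube at (5, 1) partially overlaps it — only the 45.84 mm² overlap (of its 199.50 mm²) is removed, clipping the outline — area = 395.01 mm²; (rotated 80° about Z; rotation is an isometry so areas/perimeters/island counts are preserved). Checking containment: at z = 7 the cross-section extends beyond the z = 1.68 cross-section by about 145.80 mm².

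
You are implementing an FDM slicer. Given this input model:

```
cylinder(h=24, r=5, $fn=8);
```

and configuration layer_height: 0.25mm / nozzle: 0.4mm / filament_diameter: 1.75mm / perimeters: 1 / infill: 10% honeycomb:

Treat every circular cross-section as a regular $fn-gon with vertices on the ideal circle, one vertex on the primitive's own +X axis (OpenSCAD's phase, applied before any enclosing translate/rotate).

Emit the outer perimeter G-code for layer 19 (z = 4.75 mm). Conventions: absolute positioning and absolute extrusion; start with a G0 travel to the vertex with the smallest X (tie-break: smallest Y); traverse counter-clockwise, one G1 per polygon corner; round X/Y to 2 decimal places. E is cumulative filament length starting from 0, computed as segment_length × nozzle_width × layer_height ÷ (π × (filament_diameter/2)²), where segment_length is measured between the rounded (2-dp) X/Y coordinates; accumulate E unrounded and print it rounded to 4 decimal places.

At z = 4.75 mm: the r=5 cylinder gives a regular 8-gon of circumradius 5 (constant along its height). The outline is a single polygon with 8 vertices. Extrusion per mm of travel: 0.4 × 0.25 / (π × 0.875²) = 0.041575. Accumulating E over each segment gives final E = 1.2736.

G0 X-5.00 Y0.00 Z4.75
G1 X-3.54 Y-3.54 E0.1592
G1 X0.00 Y-5.00 E0.3184
G1 X3.54 Y-3.54 E0.4776
G1 X5.00 Y0.00 E0.6368
G1 X3.54 Y3.54 E0.7960
G1 X0.00 Y5.00 E0.9552
G1 X-3.54 Y3.54 E1.1144
G1 X-5.00 Y0.00 E1.2736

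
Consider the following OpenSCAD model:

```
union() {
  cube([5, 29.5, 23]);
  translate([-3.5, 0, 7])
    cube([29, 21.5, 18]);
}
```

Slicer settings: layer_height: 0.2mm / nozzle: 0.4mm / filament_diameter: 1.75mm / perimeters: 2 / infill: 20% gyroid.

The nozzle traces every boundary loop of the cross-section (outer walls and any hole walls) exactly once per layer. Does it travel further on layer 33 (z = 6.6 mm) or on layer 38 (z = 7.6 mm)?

Layer 33 (z = 6.6): the 5×29.5 cube contributes its full rectangle (perimeter 69.00 mm); the cube at (-3.5, 0) is absent (z outside [7, 25]); Taking the union: only the 5×29.5 cube is present, so the union is just that shape — boundary = 69.00 mm. So its perimeter = 69.00 mm. Layer 38 (z = 7.6): the cube is present — its section is the full 5×29.5 rectangle (perimeter 69.00 mm); the cube at (-3.5, 0) is present — its section is the full 29×21.5 rectangle (perimeter 101.00 mm); Combining (union): the regions partially overlap (shared area 107.50 mm²), so the edge portions inside another operand are dropped and the merged outline is re-measured after clipping — boundary = 117.00 mm. So its perimeter = 117.00 mm. Layer 38 is larger (117.00 vs 69.00 mm).

layer 38 (z = 7.6 mm)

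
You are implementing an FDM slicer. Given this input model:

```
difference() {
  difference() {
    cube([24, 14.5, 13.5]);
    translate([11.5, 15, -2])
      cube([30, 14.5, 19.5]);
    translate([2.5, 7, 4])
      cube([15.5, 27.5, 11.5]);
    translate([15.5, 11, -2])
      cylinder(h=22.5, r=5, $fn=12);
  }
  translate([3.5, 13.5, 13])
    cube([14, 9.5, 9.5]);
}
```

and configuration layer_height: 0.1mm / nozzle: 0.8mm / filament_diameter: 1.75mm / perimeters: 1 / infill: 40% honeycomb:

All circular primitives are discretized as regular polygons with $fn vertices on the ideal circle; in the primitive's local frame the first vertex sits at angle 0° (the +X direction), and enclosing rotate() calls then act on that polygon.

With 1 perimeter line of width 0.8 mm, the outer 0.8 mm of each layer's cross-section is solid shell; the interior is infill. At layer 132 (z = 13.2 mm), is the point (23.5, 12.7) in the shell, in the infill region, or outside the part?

At z = 13.2 mm: the cube (footprint 24×14.5) is included at this height; the 30×14.5 cube at (11.5, 15) contributes its full rectangle; the cube at (2.5, 7) (footprint 15.5×27.5) is included at this height; the cylinder at (15.5, 11): section is a regular 12-gon, circumradius r=5; Subtracting the remaining from the first: starting from the 24×14.5 cube, the 30×14.5 cube at (11.5, 15) misses the remaining region (no effect); the 15.5×27.5 cube at (2.5, 7) partially overlaps it — only the 116.25 mm² overlap (of its 426.25 mm²) is removed, clipping the outline; the r=5 cylinder at (15.5, 11) partially overlaps it — only the 17.21 mm² overlap (of its 75.00 mm²) is removed, clipping the outline — 1 connected region; the cube at (3.5, 13.5) (footprint 14×9.5) is included at this height; Subtracting the remaining from the first: starting from the result so far, the 14×9.5 cube at (3.5, 13.5) misses the remaining region (no effect) — 1 connected region. Overall, the cross-section is a single solid region. The nearest boundary edge runs (24.00, 14.50)→(24.00, 0.00); distance from the point to it = 0.50 mm. The point is inside the cross-section, 0.50 mm from the nearest boundary — within the 0.8 mm shell band (1 × 0.8).

shell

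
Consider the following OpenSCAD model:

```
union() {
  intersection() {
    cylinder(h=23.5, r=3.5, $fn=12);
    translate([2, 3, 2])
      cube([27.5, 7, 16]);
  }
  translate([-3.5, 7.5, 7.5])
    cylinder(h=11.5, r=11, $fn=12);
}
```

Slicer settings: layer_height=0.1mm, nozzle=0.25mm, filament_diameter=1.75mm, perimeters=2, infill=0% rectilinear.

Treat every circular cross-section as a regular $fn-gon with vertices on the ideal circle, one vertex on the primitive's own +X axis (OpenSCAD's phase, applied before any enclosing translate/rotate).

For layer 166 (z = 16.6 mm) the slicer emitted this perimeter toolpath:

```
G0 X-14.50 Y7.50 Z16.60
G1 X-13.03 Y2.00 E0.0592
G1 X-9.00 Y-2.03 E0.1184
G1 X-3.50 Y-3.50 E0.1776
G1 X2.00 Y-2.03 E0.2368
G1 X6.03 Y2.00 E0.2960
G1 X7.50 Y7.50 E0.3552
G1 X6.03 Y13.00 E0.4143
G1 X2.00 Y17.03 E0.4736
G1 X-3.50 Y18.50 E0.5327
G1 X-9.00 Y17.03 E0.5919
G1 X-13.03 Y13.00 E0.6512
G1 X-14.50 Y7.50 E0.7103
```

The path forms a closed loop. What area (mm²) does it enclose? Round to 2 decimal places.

363.14 mm²

Apply the shoelace formula to the sequence of (X, Y) vertices; enclosed area = 363.14 mm².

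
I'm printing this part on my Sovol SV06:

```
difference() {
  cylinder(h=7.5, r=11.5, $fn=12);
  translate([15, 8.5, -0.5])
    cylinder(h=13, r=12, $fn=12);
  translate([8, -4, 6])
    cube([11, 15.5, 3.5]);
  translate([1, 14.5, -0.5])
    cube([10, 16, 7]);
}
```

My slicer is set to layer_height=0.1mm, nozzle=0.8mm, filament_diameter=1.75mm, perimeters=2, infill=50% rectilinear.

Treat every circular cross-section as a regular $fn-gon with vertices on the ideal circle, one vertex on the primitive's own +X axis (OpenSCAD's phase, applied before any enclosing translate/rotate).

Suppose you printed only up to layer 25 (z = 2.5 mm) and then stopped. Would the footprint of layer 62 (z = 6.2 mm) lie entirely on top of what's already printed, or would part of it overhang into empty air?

Compare the two slices. At z = 2.5: the r=11.5 cylinder gives a regular 12-gon of circumradius 11.5 (constant along its height) (area = (12/2)·11.500²·sin(360°/12) = 396.75 mm²); the cylinder at (15, 8.5): section is a regular 12-gon, circumradius r=12 (area = (12/2)·12.000²·sin(360°/12) = 432.00 mm²); the cube at (8, -4) does not reach this height (z outside [6, 9.5]); the cube at (1, 14.5) is present — its section is the full 10×16 rectangle (area 160.00 mm²); Taking the first minus the rest: starting from the r=11.5 cylinder (396.75 mm²), the r=12 cylinder at (15, 8.5) partially overlaps it — only the 59.86 mm² overlap (of its 432.00 mm²) is removed, clipping the outline; the 10×16 cube at (1, 14.5) misses the remaining region (no effect) — area = 336.89 mm². At z = 6.2: the cylinder: section is a regular 12-gon, circumradius r=11.5 (area = (12/2)·11.500²·sin(360°/12) = 396.75 mm²); the cylinder at (15, 8.5): section is a regular 12-gon, circumradius r=12 (area = (12/2)·12.000²·sin(360°/12) = 432.00 mm²); the cube at (8, -4) (footprint 11×15.5) is included at this height (area 170.50 mm²); the 10×16 cube at (1, 14.5) contributes its full rectangle (area 160.00 mm²); Taking the first minus the rest: starting from the r=11.5 cylinder (396.75 mm²), the r=12 cylinder at (15, 8.5) partially overlaps it — only the 59.86 mm² overlap (of its 432.00 mm²) is removed, clipping the outline; the 11×15.5 cube at (8, -4) partially overlaps it — only the 5.72 mm² overlap (of its 170.50 mm²) is removed, clipping the outline; the 10×16 cube at (1, 14.5) misses the remaining region (no effect) — area = 331.17 mm². Checking containment: the cross-section at z = 6.2 is a subset of the cross-section at z = 2.5.

entirely on top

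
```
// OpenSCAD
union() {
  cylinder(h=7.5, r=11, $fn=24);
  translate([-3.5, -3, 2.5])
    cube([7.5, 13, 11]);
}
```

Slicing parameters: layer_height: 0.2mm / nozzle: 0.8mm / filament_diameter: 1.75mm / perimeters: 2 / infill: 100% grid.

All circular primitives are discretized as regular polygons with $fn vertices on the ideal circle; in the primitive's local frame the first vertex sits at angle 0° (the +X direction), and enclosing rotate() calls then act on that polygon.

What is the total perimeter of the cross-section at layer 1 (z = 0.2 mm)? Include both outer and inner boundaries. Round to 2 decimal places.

68.92 mm

At z = 0.2 mm: the r=11 cylinder gives a regular 24-gon of circumradius 11 (constant along its height) (perimeter = 2·24·11.000·sin(180°/24) = 68.92 mm); the cube at (-3.5, -3) is absent (z outside [2.5, 13.5]); Merging all regions: only the r=11 cylinder is present, so the union is just that shape — boundary = 68.92 mm. Overall, the cross-section is a single solid region. Total boundary length (outer) = 68.92 mm.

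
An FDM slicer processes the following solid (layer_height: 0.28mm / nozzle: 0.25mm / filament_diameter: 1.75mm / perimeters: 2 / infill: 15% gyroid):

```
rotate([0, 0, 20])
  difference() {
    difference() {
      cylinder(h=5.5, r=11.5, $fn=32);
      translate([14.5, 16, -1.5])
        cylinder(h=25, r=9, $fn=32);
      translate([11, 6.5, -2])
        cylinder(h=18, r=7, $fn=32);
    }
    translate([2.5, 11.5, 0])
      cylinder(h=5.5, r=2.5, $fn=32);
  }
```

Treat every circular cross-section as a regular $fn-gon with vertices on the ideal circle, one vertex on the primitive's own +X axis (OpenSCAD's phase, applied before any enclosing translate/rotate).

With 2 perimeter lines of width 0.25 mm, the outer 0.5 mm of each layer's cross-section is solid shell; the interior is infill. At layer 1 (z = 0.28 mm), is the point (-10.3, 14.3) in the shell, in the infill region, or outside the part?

outside

At z = 0.28 mm: the r=11.5 cylinder contributes a regular 32-gon of circumradius 11.5; the cylinder at (14.5, 16): section is a regular 32-gon, circumradius r=9; the r=7 cylinder at (11, 6.5) gives a regular 32-gon of circumradius 7 (constant along its height); Taking the first minus the rest: starting from the r=11.5 cylinder, the r=9 cylinder at (14.5, 16) misses the remaining region (no effect); the r=7 cylinder at (11, 6.5) partially overlaps it — only the 49.56 mm² overlap (of its 152.95 mm²) is removed, clipping the outline — 1 connected region; the cylinder at (2.5, 11.5): section is a regular 32-gon, circumradius r=2.5; After the difference (first − rest): starting from the result so far, the r=2.5 cylinder at (2.5, 11.5) partially overlaps it — only the 7.81 mm² overlap (of its 19.51 mm²) is removed, clipping the outline — 1 connected region; (whole slice rotated 20° about Z — lengths, areas and connectivity unchanged). Overall, the cross-section is a single solid region. Undo the 20° rotation: the query point maps to (-4.788, 16.960) in the un-rotated model frame. The nearest boundary edge runs (-4.40, 10.62)→(-2.24, 11.28); distance from the point to it = 6.18 mm. The point is not inside any of the regions above, so it lies outside the cross-section (6.18 mm from the nearest boundary).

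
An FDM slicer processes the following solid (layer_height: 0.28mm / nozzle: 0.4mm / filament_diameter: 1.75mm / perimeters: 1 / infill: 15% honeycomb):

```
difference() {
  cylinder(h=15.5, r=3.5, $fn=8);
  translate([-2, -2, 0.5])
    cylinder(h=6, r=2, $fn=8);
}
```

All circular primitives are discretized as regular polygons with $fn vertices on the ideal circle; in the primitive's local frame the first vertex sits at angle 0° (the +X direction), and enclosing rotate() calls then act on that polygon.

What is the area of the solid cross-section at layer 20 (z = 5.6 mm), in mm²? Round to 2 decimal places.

27.95 mm²

At z = 5.6 mm: the r=3.5 cylinder contributes a regular 8-gon of circumradius 3.5 (area = (8/2)·3.500²·sin(360°/8) = 34.65 mm²); the r=2 cylinder at (-2, -2) gives a regular 8-gon of circumradius 2 (constant along its height) (area = (8/2)·2.000²·sin(360°/8) = 11.31 mm²); Taking the first minus the rest: starting from the r=3.5 cylinder (34.65 mm²), the r=2 cylinder at (-2, -2) partially overlaps it — only the 6.69 mm² overlap (of its 11.31 mm²) is removed, clipping the outline — area = 27.95 mm². Overall, the cross-section is a single solid region. Net area = 27.95 mm².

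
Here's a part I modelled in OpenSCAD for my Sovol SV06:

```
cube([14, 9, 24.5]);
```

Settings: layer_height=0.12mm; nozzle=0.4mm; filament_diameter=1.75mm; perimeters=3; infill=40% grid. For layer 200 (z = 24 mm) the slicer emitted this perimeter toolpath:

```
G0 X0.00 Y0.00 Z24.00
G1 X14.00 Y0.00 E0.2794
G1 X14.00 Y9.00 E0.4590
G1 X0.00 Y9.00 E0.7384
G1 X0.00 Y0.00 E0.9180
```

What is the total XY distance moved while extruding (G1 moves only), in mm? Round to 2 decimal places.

Sum the Euclidean lengths of each G1 segment: total = 46.00 mm.

46.00 mm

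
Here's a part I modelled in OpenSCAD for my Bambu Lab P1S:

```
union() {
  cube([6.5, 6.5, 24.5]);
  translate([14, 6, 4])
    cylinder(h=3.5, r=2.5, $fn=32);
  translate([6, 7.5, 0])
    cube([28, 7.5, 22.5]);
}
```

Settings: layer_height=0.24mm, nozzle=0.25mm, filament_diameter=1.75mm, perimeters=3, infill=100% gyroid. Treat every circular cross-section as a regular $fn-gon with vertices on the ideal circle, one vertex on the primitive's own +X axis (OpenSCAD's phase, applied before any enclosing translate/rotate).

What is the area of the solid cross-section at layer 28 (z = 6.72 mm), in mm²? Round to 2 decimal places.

269.00 mm²

At z = 6.72 mm: the cube (footprint 6.5×6.5) is included at this height (area 42.25 mm²); the cylinder at (14, 6): section is a regular 32-gon, circumradius r=2.5 (area = (32/2)·2.500²·sin(360°/32) = 19.51 mm²); the 28×7.5 cube at (6, 7.5) contributes its full rectangle (area 210.00 mm²); Combining (union): the regions partially overlap — summed areas 271.76 mm² minus the doubly-counted overlap 2.76 mm² gives 269.00 mm² — area = 269.00 mm². Overall, the cross-section has 2 separate islands. Net area = 269.00 mm².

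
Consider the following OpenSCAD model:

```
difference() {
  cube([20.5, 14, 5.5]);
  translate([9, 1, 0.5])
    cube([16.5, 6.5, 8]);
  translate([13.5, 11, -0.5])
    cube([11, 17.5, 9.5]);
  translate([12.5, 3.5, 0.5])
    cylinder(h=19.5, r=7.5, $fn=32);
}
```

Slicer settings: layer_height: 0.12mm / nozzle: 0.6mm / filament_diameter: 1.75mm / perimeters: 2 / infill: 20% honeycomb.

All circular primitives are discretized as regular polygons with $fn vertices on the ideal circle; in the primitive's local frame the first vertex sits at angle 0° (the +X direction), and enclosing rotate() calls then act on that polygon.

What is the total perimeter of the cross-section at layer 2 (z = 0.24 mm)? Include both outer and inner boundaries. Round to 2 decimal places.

69.00 mm

At z = 0.24 mm: the cube (footprint 20.5×14) is included at this height (perimeter 69.00 mm); the cube at (9, 1) is not intersected at this z (z outside [0.5, 8.5]); the 11×17.5 cube at (13.5, 11) contributes its full rectangle (perimeter 57.00 mm); the cylinder at (12.5, 3.5) does not reach this height (z outside [0.5, 20]); Taking the first minus the rest: starting from the 20.5×14 cube, the 11×17.5 cube at (13.5, 11) partially overlaps it — only the 21.00 mm² overlap (of its 192.50 mm²) is removed, clipping the outline — boundary = 69.00 mm. Overall, the cross-section is a single solid region. Total boundary length (outer) = 69.00 mm.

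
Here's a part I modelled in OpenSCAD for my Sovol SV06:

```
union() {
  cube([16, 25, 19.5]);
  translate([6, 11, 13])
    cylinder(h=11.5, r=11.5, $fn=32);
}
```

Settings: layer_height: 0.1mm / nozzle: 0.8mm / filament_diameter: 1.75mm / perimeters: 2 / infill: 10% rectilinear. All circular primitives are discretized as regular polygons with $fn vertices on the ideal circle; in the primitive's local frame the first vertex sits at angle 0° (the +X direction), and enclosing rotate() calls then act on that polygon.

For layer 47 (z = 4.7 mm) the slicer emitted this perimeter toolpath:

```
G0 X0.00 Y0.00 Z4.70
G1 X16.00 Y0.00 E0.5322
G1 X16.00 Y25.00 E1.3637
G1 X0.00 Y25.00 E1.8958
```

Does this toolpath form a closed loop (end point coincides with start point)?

no

Start point (G0): (0.00, 0.00). End point (last G1): the path does not return to the start — open.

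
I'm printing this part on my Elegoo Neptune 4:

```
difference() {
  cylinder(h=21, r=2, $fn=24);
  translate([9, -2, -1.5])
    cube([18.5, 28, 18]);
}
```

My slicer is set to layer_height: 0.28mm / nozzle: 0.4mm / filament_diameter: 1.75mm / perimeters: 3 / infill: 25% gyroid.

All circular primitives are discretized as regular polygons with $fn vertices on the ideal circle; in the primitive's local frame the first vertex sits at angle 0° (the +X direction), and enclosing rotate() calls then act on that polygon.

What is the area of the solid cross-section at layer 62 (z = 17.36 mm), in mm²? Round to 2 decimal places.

12.42 mm²

At z = 17.36 mm: the r=2 cylinder contributes a regular 24-gon of circumradius 2 (area = (24/2)·2.000²·sin(360°/24) = 12.42 mm²); the cube at (9, -2) does not reach this height (z outside [-1.5, 16.5]); Subtracting the remaining from the first: none of the subtracted shapes is present at this height, so the r=2 cylinder is unchanged — area = 12.42 mm². Overall, the cross-section is a single solid region. Net area = 12.42 mm².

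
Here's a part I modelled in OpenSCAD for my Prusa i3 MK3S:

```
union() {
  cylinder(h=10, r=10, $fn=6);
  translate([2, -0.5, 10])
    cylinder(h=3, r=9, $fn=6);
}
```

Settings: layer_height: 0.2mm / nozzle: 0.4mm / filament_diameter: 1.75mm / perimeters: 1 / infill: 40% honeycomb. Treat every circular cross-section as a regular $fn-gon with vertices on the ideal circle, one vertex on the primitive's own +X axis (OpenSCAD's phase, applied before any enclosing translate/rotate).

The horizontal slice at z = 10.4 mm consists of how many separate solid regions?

1

At z = 10.4 mm: the cylinder is not intersected at this z (z outside [0, 10]); the r=9 cylinder at (2, -0.5) gives a regular 6-gon of circumradius 9 (constant along its height); Combining (union): only the r=9 cylinder at (2, -0.5) is present, so the union is just that shape — 1 connected region. The result has 1 disconnected region.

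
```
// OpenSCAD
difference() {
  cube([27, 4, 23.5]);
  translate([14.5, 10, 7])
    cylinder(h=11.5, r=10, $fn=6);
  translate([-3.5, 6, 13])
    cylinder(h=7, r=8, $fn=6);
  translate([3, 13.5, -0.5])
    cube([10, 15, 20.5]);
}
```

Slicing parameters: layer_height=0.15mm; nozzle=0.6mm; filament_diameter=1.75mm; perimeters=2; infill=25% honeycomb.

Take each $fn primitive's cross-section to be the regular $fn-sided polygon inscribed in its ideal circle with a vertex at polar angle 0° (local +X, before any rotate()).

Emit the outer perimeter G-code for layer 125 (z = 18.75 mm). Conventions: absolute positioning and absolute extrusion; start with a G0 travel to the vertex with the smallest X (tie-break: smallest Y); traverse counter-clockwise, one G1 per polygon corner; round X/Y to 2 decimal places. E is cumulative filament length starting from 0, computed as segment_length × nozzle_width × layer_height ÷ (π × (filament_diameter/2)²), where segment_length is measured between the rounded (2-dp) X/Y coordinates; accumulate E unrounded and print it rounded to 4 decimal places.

G0 X1.04 Y0.00 Z18.75
G1 X27.00 Y0.00 E0.9714
G1 X27.00 Y4.00 E1.1210
G1 X3.35 Y4.00 E2.0060
G1 X1.04 Y0.00 E2.1788

At z = 18.75 mm: the cube is present — its section is the full 27×4 rectangle; the cylinder at (14.5, 10) does not reach this height (z outside [7, 18.5]); the cylinder at (-3.5, 6): section is a regular 6-gon, circumradius r=8; the 10×15 cube at (3, 13.5) contributes its full rectangle; Subtracting the remaining from the first: starting from the 27×4 cube, the r=8 cylinder at (-3.5, 6) partially overlaps it — only the 8.76 mm² overlap (of its 166.28 mm²) is removed, clipping the outline; the 10×15 cube at (3, 13.5) misses the remaining region (no effect) — 1 connected region. The outline is a single polygon with 4 vertices. Extrusion per mm of travel: 0.6 × 0.15 / (π × 0.875²) = 0.037418. Accumulating E over each segment gives final E = 2.1788.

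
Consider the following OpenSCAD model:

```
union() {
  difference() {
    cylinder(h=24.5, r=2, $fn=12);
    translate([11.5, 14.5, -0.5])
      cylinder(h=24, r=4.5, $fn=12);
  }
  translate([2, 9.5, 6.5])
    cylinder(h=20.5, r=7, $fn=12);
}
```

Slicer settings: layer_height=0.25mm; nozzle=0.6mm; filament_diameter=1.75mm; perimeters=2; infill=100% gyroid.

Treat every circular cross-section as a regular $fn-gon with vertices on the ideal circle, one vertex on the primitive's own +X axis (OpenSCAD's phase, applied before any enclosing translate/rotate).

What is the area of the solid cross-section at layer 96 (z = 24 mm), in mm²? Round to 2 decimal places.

159.00 mm²

At z = 24 mm: the cylinder: section is a regular 12-gon, circumradius r=2 (area = (12/2)·2.000²·sin(360°/12) = 12.00 mm²); the cylinder at (11.5, 14.5) does not reach this height (z outside [-0.5, 23.5]); Subtracting the remaining from the first: none of the subtracted shapes is present at this height, so the r=2 cylinder is unchanged — area = 12.00 mm²; the r=7 cylinder at (2, 9.5) contributes a regular 12-gon of circumradius 7 (area = (12/2)·7.000²·sin(360°/12) = 147.00 mm²); Combining (union): the 2 present regions are separate (no shared area or edge), so areas and boundary lengths simply add and each stays a separate island — area = 159.00 mm². Overall, the cross-section has 2 separate islands. Net area = 159.00 mm².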